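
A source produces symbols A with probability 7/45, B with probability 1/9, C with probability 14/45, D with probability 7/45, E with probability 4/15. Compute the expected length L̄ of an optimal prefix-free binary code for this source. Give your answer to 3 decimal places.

Repeatedly combine the two least-probable nodes; the expected code length is the sum of the merged weights.
merge 1/9 + 7/45 → 4/15
merge 7/45 + 4/15 → 19/45
merge 4/15 + 14/45 → 26/45
merge 19/45 + 26/45 → 1
L = 4/15 + 19/45 + 26/45 + 1 = 34/15 ≈ 2.267 bits/symbol.

2.267 bits/symbol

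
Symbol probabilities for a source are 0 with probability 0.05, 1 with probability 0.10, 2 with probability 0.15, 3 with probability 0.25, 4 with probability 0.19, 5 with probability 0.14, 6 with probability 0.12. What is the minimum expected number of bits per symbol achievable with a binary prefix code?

2.71 bits/symbol

Repeatedly combine the two least-probable nodes; the expected code length is the sum of the merged weights.
merge 1/20 + 1/10 → 3/20
merge 3/25 + 7/50 → 13/50
merge 3/20 + 3/20 → 3/10
merge 19/100 + 1/4 → 11/25
merge 13/50 + 3/10 → 14/25
merge 11/25 + 14/25 → 1
L = 3/20 + 13/50 + 3/10 + 11/25 + 14/25 + 1 = 271/100 = 2.71 bits/symbol.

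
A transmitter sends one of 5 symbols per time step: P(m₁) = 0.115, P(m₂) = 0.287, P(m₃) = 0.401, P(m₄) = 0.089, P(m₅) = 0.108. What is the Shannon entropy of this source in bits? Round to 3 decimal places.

H = −Σ pᵢ log₂ pᵢ.
−0.115·log₂(0.115) = 0.3588
−0.287·log₂(0.287) = 0.5169
−0.401·log₂(0.401) = 0.5286
−0.089·log₂(0.089) = 0.3106
−0.108·log₂(0.108) = 0.3468
Sum ≈ 2.0617 → 2.062 bits.

2.062 bits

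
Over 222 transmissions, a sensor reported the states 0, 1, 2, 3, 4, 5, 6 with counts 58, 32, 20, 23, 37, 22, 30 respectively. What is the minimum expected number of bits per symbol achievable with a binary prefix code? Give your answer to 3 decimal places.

Probabilities are the counts divided by 222.
Repeatedly combine the two least-probable nodes; the expected code length is the sum of the merged weights.
merge 10/111 + 11/111 → 7/37
merge 23/222 + 5/37 → 53/222
merge 16/111 + 1/6 → 23/74
merge 7/37 + 53/222 → 95/222
merge 29/111 + 23/74 → 127/222
merge 95/222 + 127/222 → 1
L = 7/37 + 53/222 + 23/74 + 95/222 + 127/222 + 1 = 304/111 ≈ 2.739 bits/symbol.

2.739 bits/symbol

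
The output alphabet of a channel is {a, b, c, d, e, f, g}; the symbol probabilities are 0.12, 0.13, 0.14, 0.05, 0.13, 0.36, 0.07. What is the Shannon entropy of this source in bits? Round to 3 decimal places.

H = −Σ pᵢ log₂ pᵢ.
−0.12·log₂(0.12) = 0.3671
−0.13·log₂(0.13) = 0.3826
−0.14·log₂(0.14) = 0.3971
−0.05·log₂(0.05) = 0.2161
−0.13·log₂(0.13) = 0.3826
−0.36·log₂(0.36) = 0.5306
−0.07·log₂(0.07) = 0.2686
Sum ≈ 2.5447 → 2.545 bits.

2.545 bits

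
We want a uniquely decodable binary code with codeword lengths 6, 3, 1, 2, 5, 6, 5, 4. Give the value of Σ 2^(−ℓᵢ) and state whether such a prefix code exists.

1.03125; no

With common denominator 2^6 = 64: Σ 2^(−ℓᵢ) = 1/64 + 8/64 + 32/64 + 16/64 + 2/64 + 1/64 + 2/64 + 4/64 = 66/64 = 1.03125.
Kraft's inequality requires Σ ≤ 1; here Σ = 1.03125 > 1, so no such prefix code exists.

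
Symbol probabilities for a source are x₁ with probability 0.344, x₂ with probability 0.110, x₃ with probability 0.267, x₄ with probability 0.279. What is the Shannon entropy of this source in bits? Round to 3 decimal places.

H = −Σ pᵢ log₂ pᵢ.
−0.344·log₂(0.344) = 0.5296
−0.110·log₂(0.110) = 0.3503
−0.267·log₂(0.267) = 0.5087
−0.279·log₂(0.279) = 0.5138
Sum ≈ 1.9024 → 1.902 bits.

1.902 bits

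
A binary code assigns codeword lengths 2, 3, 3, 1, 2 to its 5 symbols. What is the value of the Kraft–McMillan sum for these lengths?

With common denominator 2^3 = 8: Σ 2^(−ℓᵢ) = 2/8 + 1/8 + 1/8 + 4/8 + 2/8 = 10/8 = 1.25.

1.25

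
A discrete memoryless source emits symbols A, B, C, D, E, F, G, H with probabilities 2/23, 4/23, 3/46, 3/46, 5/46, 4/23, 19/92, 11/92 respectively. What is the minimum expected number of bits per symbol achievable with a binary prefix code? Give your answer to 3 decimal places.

Repeatedly combine the two least-probable nodes; the expected code length is the sum of the merged weights.
merge 3/46 + 3/46 → 3/23
merge 2/23 + 5/46 → 9/46
merge 11/92 + 3/23 → 1/4
merge 4/23 + 4/23 → 8/23
merge 9/46 + 19/92 → 37/92
merge 1/4 + 8/23 → 55/92
merge 37/92 + 55/92 → 1
L = 3/23 + 9/46 + 1/4 + 8/23 + 37/92 + 55/92 + 1 = 269/92 ≈ 2.924 bits/symbol.

2.924 bits/symbol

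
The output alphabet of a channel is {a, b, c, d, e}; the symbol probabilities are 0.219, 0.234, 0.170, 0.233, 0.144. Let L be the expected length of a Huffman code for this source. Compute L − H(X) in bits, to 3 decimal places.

0.017 bits

Entropy H = −Σ p log₂ p ≈ 2.2970 bits.
Huffman merges: 18/125+17/100→157/500; 219/1000+233/1000→113/250; 117/500+157/500→137/250; 113/250+137/250→1. L = 1157/500 ≈ 2.3140.
L − H = 2.3140 − 2.2970 = 0.017 bits.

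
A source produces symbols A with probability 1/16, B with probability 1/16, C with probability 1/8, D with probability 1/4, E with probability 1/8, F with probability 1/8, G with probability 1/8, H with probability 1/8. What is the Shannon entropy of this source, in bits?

2.875 bits

Each probability is a power of 1/2, so log₂(1/p) is an integer.
H = Σ p·log₂(1/p) = 1/16·4 + 1/16·4 + 1/8·3 + 1/4·2 + 1/8·3 + 1/8·3 + 1/8·3 + 1/8·3 = 2.875 bits.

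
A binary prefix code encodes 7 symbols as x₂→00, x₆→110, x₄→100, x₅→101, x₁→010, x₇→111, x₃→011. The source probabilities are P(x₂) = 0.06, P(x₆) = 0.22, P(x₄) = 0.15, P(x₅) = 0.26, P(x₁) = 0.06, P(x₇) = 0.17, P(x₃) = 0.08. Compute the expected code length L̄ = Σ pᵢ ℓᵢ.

L̄ = Σ pᵢ·ℓᵢ = 0.06·2 + 0.22·3 + 0.15·3 + 0.26·3 + 0.06·3 + 0.17·3 + 0.08·3 = 2.94 bits/symbol.

2.94 bits/symbol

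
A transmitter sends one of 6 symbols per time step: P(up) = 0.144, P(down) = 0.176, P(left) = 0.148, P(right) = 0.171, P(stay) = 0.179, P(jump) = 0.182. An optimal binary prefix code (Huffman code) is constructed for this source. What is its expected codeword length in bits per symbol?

2.639 bits/symbol

Repeatedly combine the two least-probable nodes; the expected code length is the sum of the merged weights.
merge 18/125 + 37/250 → 73/250
merge 171/1000 + 22/125 → 347/1000
merge 179/1000 + 91/500 → 361/1000
merge 73/250 + 347/1000 → 639/1000
merge 361/1000 + 639/1000 → 1
L = 73/250 + 347/1000 + 361/1000 + 639/1000 + 1 = 2639/1000 = 2.639 bits/symbol.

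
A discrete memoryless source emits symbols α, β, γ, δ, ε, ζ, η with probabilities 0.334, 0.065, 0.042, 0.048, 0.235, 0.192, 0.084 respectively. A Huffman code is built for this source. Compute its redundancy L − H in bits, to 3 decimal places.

Entropy H = −Σ p log₂ p ≈ 2.4354 bits.
Huffman merges: 21/500+6/125→9/100; 13/200+21/250→149/1000; 9/100+149/1000→239/1000; 24/125+47/200→427/1000; 239/1000+167/500→573/1000; 427/1000+573/1000→1. L = 1239/500 ≈ 2.4780.
L − H = 2.4780 − 2.4354 = 0.043 bits.

0.043 bits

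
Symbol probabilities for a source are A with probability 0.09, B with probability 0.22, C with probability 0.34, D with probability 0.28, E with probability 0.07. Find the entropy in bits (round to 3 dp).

H = −Σ pᵢ log₂ pᵢ.
−0.09·log₂(0.09) = 0.3127
−0.22·log₂(0.22) = 0.4806
−0.34·log₂(0.34) = 0.5292
−0.28·log₂(0.28) = 0.5142
−0.07·log₂(0.07) = 0.2686
Sum ≈ 2.1052 → 2.105 bits.

2.105 bits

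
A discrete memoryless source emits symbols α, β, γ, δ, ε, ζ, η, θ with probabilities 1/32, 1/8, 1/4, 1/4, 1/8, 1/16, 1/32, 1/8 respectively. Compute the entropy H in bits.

2.6875 bits

Each probability is a power of 1/2, so log₂(1/p) is an integer.
H = Σ p·log₂(1/p) = 1/32·5 + 1/8·3 + 1/4·2 + 1/4·2 + 1/8·3 + 1/16·4 + 1/32·5 + 1/8·3 = 2.6875 bits.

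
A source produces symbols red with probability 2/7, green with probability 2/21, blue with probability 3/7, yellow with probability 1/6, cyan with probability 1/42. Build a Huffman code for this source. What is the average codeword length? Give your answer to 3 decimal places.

Repeatedly combine the two least-probable nodes; the expected code length is the sum of the merged weights.
merge 1/42 + 2/21 → 5/42
merge 5/42 + 1/6 → 2/7
merge 2/7 + 2/7 → 4/7
merge 3/7 + 4/7 → 1
L = 5/42 + 2/7 + 4/7 + 1 = 83/42 ≈ 1.976 bits/symbol.

1.976 bits/symbol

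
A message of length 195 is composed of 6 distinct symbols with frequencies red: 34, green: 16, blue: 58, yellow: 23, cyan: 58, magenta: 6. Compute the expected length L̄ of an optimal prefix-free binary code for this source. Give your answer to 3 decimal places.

2.344 bits/symbol

Probabilities are the counts divided by 195.
Repeatedly combine the two least-probable nodes; the expected code length is the sum of the merged weights.
merge 2/65 + 16/195 → 22/195
merge 22/195 + 23/195 → 3/13
merge 34/195 + 3/13 → 79/195
merge 58/195 + 58/195 → 116/195
merge 79/195 + 116/195 → 1
L = 22/195 + 3/13 + 79/195 + 116/195 + 1 = 457/195 ≈ 2.344 bits/symbol.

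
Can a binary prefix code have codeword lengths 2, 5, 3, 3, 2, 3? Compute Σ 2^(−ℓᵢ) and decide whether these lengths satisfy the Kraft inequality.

With common denominator 2^5 = 32: Σ 2^(−ℓᵢ) = 8/32 + 1/32 + 4/32 + 4/32 + 8/32 + 4/32 = 29/32 = 0.90625.
Kraft's inequality requires Σ ≤ 1; here Σ = 0.90625 ≤ 1, so such a prefix code exists.

0.90625; yes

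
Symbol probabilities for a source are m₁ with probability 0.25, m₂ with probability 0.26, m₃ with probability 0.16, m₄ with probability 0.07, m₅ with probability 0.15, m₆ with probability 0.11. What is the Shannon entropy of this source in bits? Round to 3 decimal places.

2.458 bits

H = −Σ pᵢ log₂ pᵢ.
−0.25·log₂(0.25) = 0.5000
−0.26·log₂(0.26) = 0.5053
−0.16·log₂(0.16) = 0.4230
−0.07·log₂(0.07) = 0.2686
−0.15·log₂(0.15) = 0.4105
−0.11·log₂(0.11) = 0.3503
Sum ≈ 2.4577 → 2.458 bits.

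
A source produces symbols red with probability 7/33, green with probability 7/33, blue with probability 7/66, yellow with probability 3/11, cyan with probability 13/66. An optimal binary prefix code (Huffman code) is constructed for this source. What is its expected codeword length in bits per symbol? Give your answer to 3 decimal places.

2.303 bits/symbol

Repeatedly combine the two least-probable nodes; the expected code length is the sum of the merged weights.
merge 7/66 + 13/66 → 10/33
merge 7/33 + 7/33 → 14/33
merge 3/11 + 10/33 → 19/33
merge 14/33 + 19/33 → 1
L = 10/33 + 14/33 + 19/33 + 1 = 76/33 ≈ 2.303 bits/symbol.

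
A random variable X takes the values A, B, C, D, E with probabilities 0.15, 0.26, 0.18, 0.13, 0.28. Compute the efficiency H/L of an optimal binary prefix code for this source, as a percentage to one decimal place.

99.0%

Entropy H = −Σ p log₂ p ≈ 2.2580 bits.
Huffman merges: 13/100+3/20→7/25; 9/50+13/50→11/25; 7/25+7/25→14/25; 11/25+14/25→1. L = 57/25 ≈ 2.2800.
Efficiency = H/L = 2.2580/2.2800 = 99.0%.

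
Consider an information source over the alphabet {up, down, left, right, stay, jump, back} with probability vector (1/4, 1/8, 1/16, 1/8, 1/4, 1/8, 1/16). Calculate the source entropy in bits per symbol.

Each probability is a power of 1/2, so log₂(1/p) is an integer.
H = Σ p·log₂(1/p) = 1/4·2 + 1/8·3 + 1/16·4 + 1/8·3 + 1/4·2 + 1/8·3 + 1/16·4 = 2.625 bits.

2.625 bits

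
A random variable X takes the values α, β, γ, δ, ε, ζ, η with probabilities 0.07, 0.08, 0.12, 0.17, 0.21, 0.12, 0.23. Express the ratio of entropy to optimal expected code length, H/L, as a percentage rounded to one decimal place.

Entropy H = −Σ p log₂ p ≈ 2.6893 bits.
Huffman merges: 7/100+2/25→3/20; 3/25+3/25→6/25; 3/20+17/100→8/25; 21/100+23/100→11/25; 6/25+8/25→14/25; 11/25+14/25→1. L = 271/100 ≈ 2.7100.
Efficiency = H/L = 2.6893/2.7100 = 99.2%.

99.2%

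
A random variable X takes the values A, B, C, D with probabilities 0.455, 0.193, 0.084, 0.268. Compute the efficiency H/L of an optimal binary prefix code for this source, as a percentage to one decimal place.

97.9%

Entropy H = −Σ p log₂ p ≈ 1.7842 bits.
Huffman merges: 21/250+193/1000→277/1000; 67/250+277/1000→109/200; 91/200+109/200→1. L = 911/500 ≈ 1.8220.
Efficiency = H/L = 1.7842/1.8220 = 97.9%.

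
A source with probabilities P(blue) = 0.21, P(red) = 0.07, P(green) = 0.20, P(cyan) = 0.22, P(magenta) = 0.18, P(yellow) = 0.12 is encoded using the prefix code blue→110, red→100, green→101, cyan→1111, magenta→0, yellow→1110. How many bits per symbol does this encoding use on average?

L̄ = Σ pᵢ·ℓᵢ = 0.21·3 + 0.07·3 + 0.20·3 + 0.22·4 + 0.18·1 + 0.12·4 = 2.98 bits/symbol.

2.98 bits/symbol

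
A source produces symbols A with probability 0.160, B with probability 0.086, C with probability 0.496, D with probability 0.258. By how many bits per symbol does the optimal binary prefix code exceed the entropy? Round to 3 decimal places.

0.017 bits

Entropy H = −Σ p log₂ p ≈ 1.7334 bits.
Huffman merges: 43/500+4/25→123/500; 123/500+129/500→63/125; 62/125+63/125→1. L = 7/4 ≈ 1.7500.
L − H = 1.7500 − 1.7334 = 0.017 bits.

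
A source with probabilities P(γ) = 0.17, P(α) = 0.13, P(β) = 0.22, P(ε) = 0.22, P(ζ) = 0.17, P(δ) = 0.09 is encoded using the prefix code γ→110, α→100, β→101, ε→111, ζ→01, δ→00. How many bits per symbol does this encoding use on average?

L̄ = Σ pᵢ·ℓᵢ = 0.17·3 + 0.13·3 + 0.22·3 + 0.22·3 + 0.17·2 + 0.09·2 = 2.74 bits/symbol.

2.74 bits/symbol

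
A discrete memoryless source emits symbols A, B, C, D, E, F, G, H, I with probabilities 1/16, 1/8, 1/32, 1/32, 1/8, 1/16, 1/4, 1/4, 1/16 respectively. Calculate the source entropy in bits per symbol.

Each probability is a power of 1/2, so log₂(1/p) is an integer.
H = Σ p·log₂(1/p) = 1/16·4 + 1/8·3 + 1/32·5 + 1/32·5 + 1/8·3 + 1/16·4 + 1/4·2 + 1/4·2 + 1/16·4 = 2.8125 bits.

2.8125 bits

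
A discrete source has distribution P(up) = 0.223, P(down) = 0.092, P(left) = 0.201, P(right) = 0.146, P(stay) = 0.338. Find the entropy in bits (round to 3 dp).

H = −Σ pᵢ log₂ pᵢ.
−0.223·log₂(0.223) = 0.4828
−0.092·log₂(0.092) = 0.3167
−0.201·log₂(0.201) = 0.4653
−0.146·log₂(0.146) = 0.4053
−0.338·log₂(0.338) = 0.5289
Sum ≈ 2.1989 → 2.199 bits.

2.199 bits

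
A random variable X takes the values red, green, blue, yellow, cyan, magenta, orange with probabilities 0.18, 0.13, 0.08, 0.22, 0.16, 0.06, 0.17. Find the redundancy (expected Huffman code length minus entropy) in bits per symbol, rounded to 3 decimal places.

0.039 bits

Entropy H = −Σ p log₂ p ≈ 2.7012 bits.
Huffman merges: 3/50+2/25→7/50; 13/100+7/50→27/100; 4/25+17/100→33/100; 9/50+11/50→2/5; 27/100+33/100→3/5; 2/5+3/5→1. L = 137/50 ≈ 2.7400.
L − H = 2.7400 − 2.7012 = 0.039 bits.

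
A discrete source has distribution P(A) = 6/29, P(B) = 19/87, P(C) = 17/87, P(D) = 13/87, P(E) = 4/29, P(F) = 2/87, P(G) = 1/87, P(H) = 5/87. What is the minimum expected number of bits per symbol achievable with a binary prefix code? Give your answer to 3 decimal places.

2.701 bits/symbol

Repeatedly combine the two least-probable nodes; the expected code length is the sum of the merged weights.
merge 1/87 + 2/87 → 1/29
merge 1/29 + 5/87 → 8/87
merge 8/87 + 4/29 → 20/87
merge 13/87 + 17/87 → 10/29
merge 6/29 + 19/87 → 37/87
merge 20/87 + 10/29 → 50/87
merge 37/87 + 50/87 → 1
L = 1/29 + 8/87 + 20/87 + 10/29 + 37/87 + 50/87 + 1 = 235/87 ≈ 2.701 bits/symbol.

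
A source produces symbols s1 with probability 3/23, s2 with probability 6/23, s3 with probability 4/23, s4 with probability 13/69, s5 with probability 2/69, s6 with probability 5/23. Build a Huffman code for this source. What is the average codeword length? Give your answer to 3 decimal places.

Repeatedly combine the two least-probable nodes; the expected code length is the sum of the merged weights.
merge 2/69 + 3/23 → 11/69
merge 11/69 + 4/23 → 1/3
merge 13/69 + 5/23 → 28/69
merge 6/23 + 1/3 → 41/69
merge 28/69 + 41/69 → 1
L = 11/69 + 1/3 + 28/69 + 41/69 + 1 = 172/69 ≈ 2.493 bits/symbol.

2.493 bits/symbol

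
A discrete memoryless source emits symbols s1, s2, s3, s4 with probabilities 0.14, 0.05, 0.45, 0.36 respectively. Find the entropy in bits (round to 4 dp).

H = −Σ pᵢ log₂ pᵢ.
−0.14·log₂(0.14) = 0.3971
−0.05·log₂(0.05) = 0.2161
−0.45·log₂(0.45) = 0.5184
−0.36·log₂(0.36) = 0.5306
Sum ≈ 1.6622 → 1.6622 bits.

1.6622 bits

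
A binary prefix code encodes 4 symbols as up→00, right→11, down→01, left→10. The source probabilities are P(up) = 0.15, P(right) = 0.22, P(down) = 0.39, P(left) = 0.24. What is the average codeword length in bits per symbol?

L̄ = Σ pᵢ·ℓᵢ = 0.15·2 + 0.22·2 + 0.39·2 + 0.24·2 = 2 bits/symbol.

2 bits/symbol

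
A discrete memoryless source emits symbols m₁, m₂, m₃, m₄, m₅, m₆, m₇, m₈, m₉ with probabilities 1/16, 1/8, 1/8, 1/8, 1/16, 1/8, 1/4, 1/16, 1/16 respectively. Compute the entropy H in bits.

3 bits

Each probability is a power of 1/2, so log₂(1/p) is an integer.
H = Σ p·log₂(1/p) = 1/16·4 + 1/8·3 + 1/8·3 + 1/8·3 + 1/16·4 + 1/8·3 + 1/4·2 + 1/16·4 + 1/16·4 = 3 bits.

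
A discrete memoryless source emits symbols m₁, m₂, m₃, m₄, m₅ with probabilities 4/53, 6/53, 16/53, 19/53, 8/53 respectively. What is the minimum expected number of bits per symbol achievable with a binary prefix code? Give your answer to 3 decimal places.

Repeatedly combine the two least-probable nodes; the expected code length is the sum of the merged weights.
merge 4/53 + 6/53 → 10/53
merge 8/53 + 10/53 → 18/53
merge 16/53 + 18/53 → 34/53
merge 19/53 + 34/53 → 1
L = 10/53 + 18/53 + 34/53 + 1 = 115/53 ≈ 2.170 bits/symbol.

2.170 bits/symbol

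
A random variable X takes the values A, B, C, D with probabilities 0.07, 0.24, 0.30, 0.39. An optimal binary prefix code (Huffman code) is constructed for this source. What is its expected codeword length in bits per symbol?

1.92 bits/symbol

Repeatedly combine the two least-probable nodes; the expected code length is the sum of the merged weights.
merge 7/100 + 6/25 → 31/100
merge 3/10 + 31/100 → 61/100
merge 39/100 + 61/100 → 1
L = 31/100 + 61/100 + 1 = 48/25 = 1.92 bits/symbol.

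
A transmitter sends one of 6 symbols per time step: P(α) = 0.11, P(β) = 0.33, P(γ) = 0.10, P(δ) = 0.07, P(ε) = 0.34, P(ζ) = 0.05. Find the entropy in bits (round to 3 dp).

2.224 bits

H = −Σ pᵢ log₂ pᵢ.
−0.11·log₂(0.11) = 0.3503
−0.33·log₂(0.33) = 0.5278
−0.10·log₂(0.10) = 0.3322
−0.07·log₂(0.07) = 0.2686
−0.34·log₂(0.34) = 0.5292
−0.05·log₂(0.05) = 0.2161
Sum ≈ 2.2241 → 2.224 bits.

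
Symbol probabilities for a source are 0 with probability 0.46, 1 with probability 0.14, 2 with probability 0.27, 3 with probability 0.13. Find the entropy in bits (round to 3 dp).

1.805 bits

H = −Σ pᵢ log₂ pᵢ.
−0.46·log₂(0.46) = 0.5153
−0.14·log₂(0.14) = 0.3971
−0.27·log₂(0.27) = 0.5100
−0.13·log₂(0.13) = 0.3826
Sum ≈ 1.8051 → 1.805 bits.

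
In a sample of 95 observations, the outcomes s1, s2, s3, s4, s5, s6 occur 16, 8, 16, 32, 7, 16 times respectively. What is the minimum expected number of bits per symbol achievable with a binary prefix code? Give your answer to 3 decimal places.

Probabilities are the counts divided by 95.
Repeatedly combine the two least-probable nodes; the expected code length is the sum of the merged weights.
merge 7/95 + 8/95 → 3/19
merge 3/19 + 16/95 → 31/95
merge 16/95 + 16/95 → 32/95
merge 31/95 + 32/95 → 63/95
merge 32/95 + 63/95 → 1
L = 3/19 + 31/95 + 32/95 + 63/95 + 1 = 236/95 ≈ 2.484 bits/symbol.

2.484 bits/symbol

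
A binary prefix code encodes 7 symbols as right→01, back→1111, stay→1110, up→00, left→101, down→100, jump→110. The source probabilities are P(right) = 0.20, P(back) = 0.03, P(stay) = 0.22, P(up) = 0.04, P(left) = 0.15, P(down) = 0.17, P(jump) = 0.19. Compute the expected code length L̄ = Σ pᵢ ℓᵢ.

L̄ = Σ pᵢ·ℓᵢ = 0.20·2 + 0.03·4 + 0.22·4 + 0.04·2 + 0.15·3 + 0.17·3 + 0.19·3 = 3.01 bits/symbol.

3.01 bits/symbol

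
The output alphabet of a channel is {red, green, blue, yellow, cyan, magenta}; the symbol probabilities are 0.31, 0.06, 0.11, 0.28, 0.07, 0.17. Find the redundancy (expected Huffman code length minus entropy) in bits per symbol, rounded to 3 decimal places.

0.035 bits

Entropy H = −Σ p log₂ p ≈ 2.3350 bits.
Huffman merges: 3/50+7/100→13/100; 11/100+13/100→6/25; 17/100+6/25→41/100; 7/25+31/100→59/100; 41/100+59/100→1. L = 237/100 ≈ 2.3700.
L − H = 2.3700 − 2.3350 = 0.035 bits.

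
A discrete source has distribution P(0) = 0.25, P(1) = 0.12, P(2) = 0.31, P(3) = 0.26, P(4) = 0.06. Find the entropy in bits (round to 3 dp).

H = −Σ pᵢ log₂ pᵢ.
−0.25·log₂(0.25) = 0.5000
−0.12·log₂(0.12) = 0.3671
−0.31·log₂(0.31) = 0.5238
−0.26·log₂(0.26) = 0.5053
−0.06·log₂(0.06) = 0.2435
Sum ≈ 2.1397 → 2.140 bits.

2.140 bits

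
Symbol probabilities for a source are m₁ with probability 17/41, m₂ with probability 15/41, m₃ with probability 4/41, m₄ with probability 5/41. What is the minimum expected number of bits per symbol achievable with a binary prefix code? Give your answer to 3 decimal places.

1.805 bits/symbol

Repeatedly combine the two least-probable nodes; the expected code length is the sum of the merged weights.
merge 4/41 + 5/41 → 9/41
merge 9/41 + 15/41 → 24/41
merge 17/41 + 24/41 → 1
L = 9/41 + 24/41 + 1 = 74/41 ≈ 1.805 bits/symbol.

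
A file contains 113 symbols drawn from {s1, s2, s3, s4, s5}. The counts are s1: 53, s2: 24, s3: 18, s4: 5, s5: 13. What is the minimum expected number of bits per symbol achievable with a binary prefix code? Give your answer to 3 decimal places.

Probabilities are the counts divided by 113.
Repeatedly combine the two least-probable nodes; the expected code length is the sum of the merged weights.
merge 5/113 + 13/113 → 18/113
merge 18/113 + 18/113 → 36/113
merge 24/113 + 36/113 → 60/113
merge 53/113 + 60/113 → 1
L = 18/113 + 36/113 + 60/113 + 1 = 227/113 ≈ 2.009 bits/symbol.

2.009 bits/symbol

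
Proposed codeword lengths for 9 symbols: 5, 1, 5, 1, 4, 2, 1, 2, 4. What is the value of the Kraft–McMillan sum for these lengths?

With common denominator 2^5 = 32: Σ 2^(−ℓᵢ) = 1/32 + 16/32 + 1/32 + 16/32 + 2/32 + 8/32 + 16/32 + 8/32 + 2/32 = 70/32 = 2.1875.

2.1875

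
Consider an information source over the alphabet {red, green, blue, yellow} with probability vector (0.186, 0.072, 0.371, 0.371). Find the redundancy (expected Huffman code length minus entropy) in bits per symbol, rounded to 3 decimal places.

0.101 bits

Entropy H = −Σ p log₂ p ≈ 1.7861 bits.
Huffman merges: 9/125+93/500→129/500; 129/500+371/1000→629/1000; 371/1000+629/1000→1. L = 1887/1000 ≈ 1.8870.
L − H = 1.8870 − 1.7861 = 0.101 bits.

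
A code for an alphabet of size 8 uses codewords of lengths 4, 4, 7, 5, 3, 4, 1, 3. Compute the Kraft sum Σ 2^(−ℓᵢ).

0.9765625

With common denominator 2^7 = 128: Σ 2^(−ℓᵢ) = 8/128 + 8/128 + 1/128 + 4/128 + 16/128 + 8/128 + 64/128 + 16/128 = 125/128 = 0.9765625.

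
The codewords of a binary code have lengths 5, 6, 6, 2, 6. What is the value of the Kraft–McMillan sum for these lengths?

With common denominator 2^6 = 64: Σ 2^(−ℓᵢ) = 2/64 + 1/64 + 1/64 + 16/64 + 1/64 = 21/64 = 0.328125.

0.328125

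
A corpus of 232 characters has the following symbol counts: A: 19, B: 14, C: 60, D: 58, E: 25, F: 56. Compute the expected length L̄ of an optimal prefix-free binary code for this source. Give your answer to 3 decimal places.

2.392 bits/symbol

Probabilities are the counts divided by 232.
Repeatedly combine the two least-probable nodes; the expected code length is the sum of the merged weights.
merge 7/116 + 19/232 → 33/232
merge 25/232 + 33/232 → 1/4
merge 7/29 + 1/4 → 57/116
merge 1/4 + 15/58 → 59/116
merge 57/116 + 59/116 → 1
L = 33/232 + 1/4 + 57/116 + 59/116 + 1 = 555/232 ≈ 2.392 bits/symbol.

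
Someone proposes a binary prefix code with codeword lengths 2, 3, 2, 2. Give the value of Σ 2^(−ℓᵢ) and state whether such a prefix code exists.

0.875; yes

With common denominator 2^3 = 8: Σ 2^(−ℓᵢ) = 2/8 + 1/8 + 2/8 + 2/8 = 7/8 = 0.875.
Kraft's inequality requires Σ ≤ 1; here Σ = 0.875 ≤ 1, so such a prefix code exists.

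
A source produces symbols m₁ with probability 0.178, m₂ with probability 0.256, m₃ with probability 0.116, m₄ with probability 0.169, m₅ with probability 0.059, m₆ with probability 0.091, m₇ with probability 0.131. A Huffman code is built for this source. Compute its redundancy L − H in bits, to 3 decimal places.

0.036 bits

Entropy H = −Σ p log₂ p ≈ 2.6802 bits.
Huffman merges: 59/1000+91/1000→3/20; 29/250+131/1000→247/1000; 3/20+169/1000→319/1000; 89/500+247/1000→17/40; 32/125+319/1000→23/40; 17/40+23/40→1. L = 679/250 ≈ 2.7160.
L − H = 2.7160 − 2.6802 = 0.036 bits.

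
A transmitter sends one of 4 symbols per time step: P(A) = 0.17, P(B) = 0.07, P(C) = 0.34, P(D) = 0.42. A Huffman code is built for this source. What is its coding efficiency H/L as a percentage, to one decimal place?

Entropy H = −Σ p log₂ p ≈ 1.7580 bits.
Huffman merges: 7/100+17/100→6/25; 6/25+17/50→29/50; 21/50+29/50→1. L = 91/50 ≈ 1.8200.
Efficiency = H/L = 1.7580/1.8200 = 96.6%.

96.6%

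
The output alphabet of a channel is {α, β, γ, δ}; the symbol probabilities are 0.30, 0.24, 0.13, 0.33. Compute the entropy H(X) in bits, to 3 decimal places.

H = −Σ pᵢ log₂ pᵢ.
−0.30·log₂(0.30) = 0.5211
−0.24·log₂(0.24) = 0.4941
−0.13·log₂(0.13) = 0.3826
−0.33·log₂(0.33) = 0.5278
Sum ≈ 1.9257 → 1.926 bits.

1.926 bits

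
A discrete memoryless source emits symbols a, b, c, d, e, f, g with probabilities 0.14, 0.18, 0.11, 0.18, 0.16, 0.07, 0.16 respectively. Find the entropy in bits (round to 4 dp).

H = −Σ pᵢ log₂ pᵢ.
−0.14·log₂(0.14) = 0.3971
−0.18·log₂(0.18) = 0.4453
−0.11·log₂(0.11) = 0.3503
−0.18·log₂(0.18) = 0.4453
−0.16·log₂(0.16) = 0.4230
−0.07·log₂(0.07) = 0.2686
−0.16·log₂(0.16) = 0.4230
Sum ≈ 2.7526 → 2.7526 bits.

2.7526 bits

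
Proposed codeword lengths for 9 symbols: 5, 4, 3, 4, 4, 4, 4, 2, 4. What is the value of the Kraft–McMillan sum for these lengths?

0.78125

With common denominator 2^5 = 32: Σ 2^(−ℓᵢ) = 1/32 + 2/32 + 4/32 + 2/32 + 2/32 + 2/32 + 2/32 + 8/32 + 2/32 = 25/32 = 0.78125.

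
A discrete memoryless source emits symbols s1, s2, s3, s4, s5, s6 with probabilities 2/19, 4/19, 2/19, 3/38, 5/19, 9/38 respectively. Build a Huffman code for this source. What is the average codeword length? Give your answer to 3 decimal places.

Repeatedly combine the two least-probable nodes; the expected code length is the sum of the merged weights.
merge 3/38 + 2/19 → 7/38
merge 2/19 + 7/38 → 11/38
merge 4/19 + 9/38 → 17/38
merge 5/19 + 11/38 → 21/38
merge 17/38 + 21/38 → 1
L = 7/38 + 11/38 + 17/38 + 21/38 + 1 = 47/19 ≈ 2.474 bits/symbol.

2.474 bits/symbol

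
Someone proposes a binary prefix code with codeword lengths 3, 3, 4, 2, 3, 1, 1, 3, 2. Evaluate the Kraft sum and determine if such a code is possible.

2.0625; no

With common denominator 2^4 = 16: Σ 2^(−ℓᵢ) = 2/16 + 2/16 + 1/16 + 4/16 + 2/16 + 8/16 + 8/16 + 2/16 + 4/16 = 33/16 = 2.0625.
Kraft's inequality requires Σ ≤ 1; here Σ = 2.0625 > 1, so no such prefix code exists.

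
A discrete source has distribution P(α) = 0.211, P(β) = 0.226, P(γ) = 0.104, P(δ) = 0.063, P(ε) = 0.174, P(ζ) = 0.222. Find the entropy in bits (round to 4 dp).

2.4704 bits

H = −Σ pᵢ log₂ pᵢ.
−0.211·log₂(0.211) = 0.4736
−0.226·log₂(0.226) = 0.4849
−0.104·log₂(0.104) = 0.3396
−0.063·log₂(0.063) = 0.2513
−0.174·log₂(0.174) = 0.4390
−0.222·log₂(0.222) = 0.4820
Sum ≈ 2.4704 → 2.4704 bits.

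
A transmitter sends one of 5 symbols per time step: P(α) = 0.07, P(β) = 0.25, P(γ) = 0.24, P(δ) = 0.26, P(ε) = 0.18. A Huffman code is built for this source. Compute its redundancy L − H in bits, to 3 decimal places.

Entropy H = −Σ p log₂ p ≈ 2.2133 bits.
Huffman merges: 7/100+9/50→1/4; 6/25+1/4→49/100; 1/4+13/50→51/100; 49/100+51/100→1. L = 9/4 ≈ 2.2500.
L − H = 2.2500 − 2.2133 = 0.037 bits.

0.037 bits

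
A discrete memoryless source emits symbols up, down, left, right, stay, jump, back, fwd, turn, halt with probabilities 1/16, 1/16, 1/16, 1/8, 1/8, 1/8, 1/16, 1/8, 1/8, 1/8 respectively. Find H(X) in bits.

Each probability is a power of 1/2, so log₂(1/p) is an integer.
H = Σ p·log₂(1/p) = 1/16·4 + 1/16·4 + 1/16·4 + 1/8·3 + 1/8·3 + 1/8·3 + 1/16·4 + 1/8·3 + 1/8·3 + 1/8·3 = 3.25 bits.

3.25 bits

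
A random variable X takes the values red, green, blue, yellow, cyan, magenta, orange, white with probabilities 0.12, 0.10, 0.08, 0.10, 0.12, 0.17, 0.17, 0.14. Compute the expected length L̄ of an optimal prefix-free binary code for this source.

Repeatedly combine the two least-probable nodes; the expected code length is the sum of the merged weights.
merge 2/25 + 1/10 → 9/50
merge 1/10 + 3/25 → 11/50
merge 3/25 + 7/50 → 13/50
merge 17/100 + 17/100 → 17/50
merge 9/50 + 11/50 → 2/5
merge 13/50 + 17/50 → 3/5
merge 2/5 + 3/5 → 1
L = 9/50 + 11/50 + 13/50 + 17/50 + 2/5 + 3/5 + 1 = 3 bits/symbol.

3 bits/symbol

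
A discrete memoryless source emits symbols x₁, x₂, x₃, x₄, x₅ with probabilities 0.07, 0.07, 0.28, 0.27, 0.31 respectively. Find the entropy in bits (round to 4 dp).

H = −Σ pᵢ log₂ pᵢ.
−0.07·log₂(0.07) = 0.2686
−0.07·log₂(0.07) = 0.2686
−0.28·log₂(0.28) = 0.5142
−0.27·log₂(0.27) = 0.5100
−0.31·log₂(0.31) = 0.5238
Sum ≈ 2.0851 → 2.0851 bits.

2.0851 bits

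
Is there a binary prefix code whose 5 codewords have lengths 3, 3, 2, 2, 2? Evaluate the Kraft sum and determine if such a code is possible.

1; yes

With common denominator 2^3 = 8: Σ 2^(−ℓᵢ) = 1/8 + 1/8 + 2/8 + 2/8 + 2/8 = 8/8 = 1.
Kraft's inequality requires Σ ≤ 1; here Σ = 1 ≤ 1, so such a prefix code exists.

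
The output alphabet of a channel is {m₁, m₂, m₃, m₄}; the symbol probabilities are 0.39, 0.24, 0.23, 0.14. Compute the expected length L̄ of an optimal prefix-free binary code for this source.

1.98 bits/symbol

Repeatedly combine the two least-probable nodes; the expected code length is the sum of the merged weights.
merge 7/50 + 23/100 → 37/100
merge 6/25 + 37/100 → 61/100
merge 39/100 + 61/100 → 1
L = 37/100 + 61/100 + 1 = 99/50 = 1.98 bits/symbol.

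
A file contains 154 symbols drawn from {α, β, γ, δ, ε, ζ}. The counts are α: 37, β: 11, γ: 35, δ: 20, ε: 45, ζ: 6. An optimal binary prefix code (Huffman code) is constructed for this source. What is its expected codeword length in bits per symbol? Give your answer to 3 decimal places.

2.351 bits/symbol

Probabilities are the counts divided by 154.
Repeatedly combine the two least-probable nodes; the expected code length is the sum of the merged weights.
merge 3/77 + 1/14 → 17/154
merge 17/154 + 10/77 → 37/154
merge 5/22 + 37/154 → 36/77
merge 37/154 + 45/154 → 41/77
merge 36/77 + 41/77 → 1
L = 17/154 + 37/154 + 36/77 + 41/77 + 1 = 181/77 ≈ 2.351 bits/symbol.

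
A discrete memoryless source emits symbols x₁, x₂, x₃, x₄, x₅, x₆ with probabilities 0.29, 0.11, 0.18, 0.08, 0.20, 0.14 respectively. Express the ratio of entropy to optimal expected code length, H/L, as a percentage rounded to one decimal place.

Entropy H = −Σ p log₂ p ≈ 2.4665 bits.
Huffman merges: 2/25+11/100→19/100; 7/50+9/50→8/25; 19/100+1/5→39/100; 29/100+8/25→61/100; 39/100+61/100→1. L = 251/100 ≈ 2.5100.
Efficiency = H/L = 2.4665/2.5100 = 98.3%.

98.3%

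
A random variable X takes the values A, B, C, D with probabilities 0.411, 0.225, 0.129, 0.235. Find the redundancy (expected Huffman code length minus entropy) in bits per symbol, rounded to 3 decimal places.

0.059 bits

Entropy H = −Σ p log₂ p ≈ 1.8835 bits.
Huffman merges: 129/1000+9/40→177/500; 47/200+177/500→589/1000; 411/1000+589/1000→1. L = 1943/1000 ≈ 1.9430.
L − H = 1.9430 − 1.8835 = 0.059 bits.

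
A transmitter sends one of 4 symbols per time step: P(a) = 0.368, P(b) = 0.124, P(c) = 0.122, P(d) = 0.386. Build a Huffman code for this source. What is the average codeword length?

Repeatedly combine the two least-probable nodes; the expected code length is the sum of the merged weights.
merge 61/500 + 31/250 → 123/500
merge 123/500 + 46/125 → 307/500
merge 193/500 + 307/500 → 1
L = 123/500 + 307/500 + 1 = 93/50 = 1.86 bits/symbol.

1.86 bits/symbol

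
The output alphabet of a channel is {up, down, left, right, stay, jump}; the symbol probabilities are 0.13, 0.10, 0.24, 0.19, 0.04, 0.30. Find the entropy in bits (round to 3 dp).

2.371 bits

H = −Σ pᵢ log₂ pᵢ.
−0.13·log₂(0.13) = 0.3826
−0.10·log₂(0.10) = 0.3322
−0.24·log₂(0.24) = 0.4941
−0.19·log₂(0.19) = 0.4552
−0.04·log₂(0.04) = 0.1858
−0.30·log₂(0.30) = 0.5211
Sum ≈ 2.3710 → 2.371 bits.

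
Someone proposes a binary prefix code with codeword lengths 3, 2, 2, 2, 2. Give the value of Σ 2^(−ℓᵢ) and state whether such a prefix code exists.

1.125; no

With common denominator 2^3 = 8: Σ 2^(−ℓᵢ) = 1/8 + 2/8 + 2/8 + 2/8 + 2/8 = 9/8 = 1.125.
Kraft's inequality requires Σ ≤ 1; here Σ = 1.125 > 1, so no such prefix code exists.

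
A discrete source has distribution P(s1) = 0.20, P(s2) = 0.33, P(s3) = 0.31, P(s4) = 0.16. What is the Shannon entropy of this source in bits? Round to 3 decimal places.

1.939 bits

H = −Σ pᵢ log₂ pᵢ.
−0.20·log₂(0.20) = 0.4644
−0.33·log₂(0.33) = 0.5278
−0.31·log₂(0.31) = 0.5238
−0.16·log₂(0.16) = 0.4230
Sum ≈ 1.9390 → 1.939 bits.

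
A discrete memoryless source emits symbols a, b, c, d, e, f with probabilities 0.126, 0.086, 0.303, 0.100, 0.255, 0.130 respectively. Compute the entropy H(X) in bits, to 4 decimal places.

H = −Σ pᵢ log₂ pᵢ.
−0.126·log₂(0.126) = 0.3766
−0.086·log₂(0.086) = 0.3044
−0.303·log₂(0.303) = 0.5220
−0.100·log₂(0.100) = 0.3322
−0.255·log₂(0.255) = 0.5027
−0.130·log₂(0.130) = 0.3826
Sum ≈ 2.4205 → 2.4205 bits.

2.4205 bits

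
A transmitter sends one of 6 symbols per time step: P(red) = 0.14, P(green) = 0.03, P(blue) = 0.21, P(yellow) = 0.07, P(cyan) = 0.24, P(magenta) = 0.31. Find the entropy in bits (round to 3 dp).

2.308 bits

H = −Σ pᵢ log₂ pᵢ.
−0.14·log₂(0.14) = 0.3971
−0.03·log₂(0.03) = 0.1518
−0.21·log₂(0.21) = 0.4728
−0.07·log₂(0.07) = 0.2686
−0.24·log₂(0.24) = 0.4941
−0.31·log₂(0.31) = 0.5238
Sum ≈ 2.3082 → 2.308 bits.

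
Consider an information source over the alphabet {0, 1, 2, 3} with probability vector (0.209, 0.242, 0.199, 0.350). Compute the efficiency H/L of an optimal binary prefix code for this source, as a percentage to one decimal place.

98.0%

Entropy H = −Σ p log₂ p ≈ 1.9610 bits.
Huffman merges: 199/1000+209/1000→51/125; 121/500+7/20→74/125; 51/125+74/125→1. L = 2 ≈ 2.0000.
Efficiency = H/L = 1.9610/2.0000 = 98.0%.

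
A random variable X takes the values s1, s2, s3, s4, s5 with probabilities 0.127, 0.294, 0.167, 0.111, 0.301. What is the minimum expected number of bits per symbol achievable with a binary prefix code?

Repeatedly combine the two least-probable nodes; the expected code length is the sum of the merged weights.
merge 111/1000 + 127/1000 → 119/500
merge 167/1000 + 119/500 → 81/200
merge 147/500 + 301/1000 → 119/200
merge 81/200 + 119/200 → 1
L = 119/500 + 81/200 + 119/200 + 1 = 1119/500 = 2.238 bits/symbol.

2.238 bits/symbol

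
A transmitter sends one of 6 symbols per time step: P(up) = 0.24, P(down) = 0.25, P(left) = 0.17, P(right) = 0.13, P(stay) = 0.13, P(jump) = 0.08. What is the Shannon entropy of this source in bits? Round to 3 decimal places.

2.486 bits

H = −Σ pᵢ log₂ pᵢ.
−0.24·log₂(0.24) = 0.4941
−0.25·log₂(0.25) = 0.5000
−0.17·log₂(0.17) = 0.4346
−0.13·log₂(0.13) = 0.3826
−0.13·log₂(0.13) = 0.3826
−0.08·log₂(0.08) = 0.2915
Sum ≈ 2.4855 → 2.486 bits.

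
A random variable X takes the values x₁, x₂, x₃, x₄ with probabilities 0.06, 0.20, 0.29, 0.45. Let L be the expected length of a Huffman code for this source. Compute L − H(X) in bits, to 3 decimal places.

0.066 bits

Entropy H = −Σ p log₂ p ≈ 1.7442 bits.
Huffman merges: 3/50+1/5→13/50; 13/50+29/100→11/20; 9/20+11/20→1. L = 181/100 ≈ 1.8100.
L − H = 1.8100 − 1.7442 = 0.066 bits.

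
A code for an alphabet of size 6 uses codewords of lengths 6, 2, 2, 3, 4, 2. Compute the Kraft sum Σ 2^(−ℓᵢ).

0.953125

With common denominator 2^6 = 64: Σ 2^(−ℓᵢ) = 1/64 + 16/64 + 16/64 + 8/64 + 4/64 + 16/64 = 61/64 = 0.953125.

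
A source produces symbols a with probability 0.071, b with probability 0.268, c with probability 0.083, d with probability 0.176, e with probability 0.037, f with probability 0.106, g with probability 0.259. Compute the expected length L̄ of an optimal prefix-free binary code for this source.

Repeatedly combine the two least-probable nodes; the expected code length is the sum of the merged weights.
merge 37/1000 + 71/1000 → 27/250
merge 83/1000 + 53/500 → 189/1000
merge 27/250 + 22/125 → 71/250
merge 189/1000 + 259/1000 → 56/125
merge 67/250 + 71/250 → 69/125
merge 56/125 + 69/125 → 1
L = 27/250 + 189/1000 + 71/250 + 56/125 + 69/125 + 1 = 2581/1000 = 2.581 bits/symbol.

2.581 bits/symbol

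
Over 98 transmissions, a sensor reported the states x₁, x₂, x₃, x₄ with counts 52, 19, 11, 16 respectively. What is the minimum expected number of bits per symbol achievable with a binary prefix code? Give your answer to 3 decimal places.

1.745 bits/symbol

Probabilities are the counts divided by 98.
Repeatedly combine the two least-probable nodes; the expected code length is the sum of the merged weights.
merge 11/98 + 8/49 → 27/98
merge 19/98 + 27/98 → 23/49
merge 23/49 + 26/49 → 1
L = 27/98 + 23/49 + 1 = 171/98 ≈ 1.745 bits/symbol.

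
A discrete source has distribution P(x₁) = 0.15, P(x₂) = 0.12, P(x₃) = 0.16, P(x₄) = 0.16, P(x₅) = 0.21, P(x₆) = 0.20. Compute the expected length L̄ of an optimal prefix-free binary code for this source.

Repeatedly combine the two least-probable nodes; the expected code length is the sum of the merged weights.
merge 3/25 + 3/20 → 27/100
merge 4/25 + 4/25 → 8/25
merge 1/5 + 21/100 → 41/100
merge 27/100 + 8/25 → 59/100
merge 41/100 + 59/100 → 1
L = 27/100 + 8/25 + 41/100 + 59/100 + 1 = 259/100 = 2.59 bits/symbol.

2.59 bits/symbol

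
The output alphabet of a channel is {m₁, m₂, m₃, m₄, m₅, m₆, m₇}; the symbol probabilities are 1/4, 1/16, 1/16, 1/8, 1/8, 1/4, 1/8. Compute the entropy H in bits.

Each probability is a power of 1/2, so log₂(1/p) is an integer.
H = Σ p·log₂(1/p) = 1/4·2 + 1/16·4 + 1/16·4 + 1/8·3 + 1/8·3 + 1/4·2 + 1/8·3 = 2.625 bits.

2.625 bits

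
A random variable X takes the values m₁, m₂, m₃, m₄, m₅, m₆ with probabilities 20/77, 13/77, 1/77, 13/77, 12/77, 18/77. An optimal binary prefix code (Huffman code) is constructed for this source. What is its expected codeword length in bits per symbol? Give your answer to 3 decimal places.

Repeatedly combine the two least-probable nodes; the expected code length is the sum of the merged weights.
merge 1/77 + 12/77 → 13/77
merge 13/77 + 13/77 → 26/77
merge 13/77 + 18/77 → 31/77
merge 20/77 + 26/77 → 46/77
merge 31/77 + 46/77 → 1
L = 13/77 + 26/77 + 31/77 + 46/77 + 1 = 193/77 ≈ 2.506 bits/symbol.

2.506 bits/symbol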